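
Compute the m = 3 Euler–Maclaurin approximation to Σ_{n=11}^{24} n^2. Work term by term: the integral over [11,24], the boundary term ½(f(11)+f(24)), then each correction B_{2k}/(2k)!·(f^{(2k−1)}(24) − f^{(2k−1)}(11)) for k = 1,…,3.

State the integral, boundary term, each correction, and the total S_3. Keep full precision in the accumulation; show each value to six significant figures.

S_3 ≈ 4515.00

The integral term ∫_11^24 x^2 dx = 4164.33.
Endpoint term: (f(11) + f(24))/2 = (121.000 + 576.000)/2 = 348.500.
So far: 4512.83.
Order-1 term: 1/12 · (48.0000 − 22.0000) = 2.16667.
After k=1: 4515.00.
Order-2 term: −1/720 · (0.00000 − 0.00000) = 0.00000.
After k=2: 4515.00.
Order-3 term: 1/30240 · (0.00000 − 0.00000) = 0.00000.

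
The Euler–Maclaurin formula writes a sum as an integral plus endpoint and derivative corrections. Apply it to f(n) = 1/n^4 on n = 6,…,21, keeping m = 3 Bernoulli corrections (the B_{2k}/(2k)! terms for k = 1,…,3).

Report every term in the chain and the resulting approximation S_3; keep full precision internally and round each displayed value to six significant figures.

S_3 ≈ 0.00193780

Integral: ∫_6^21 1/x^4 dx = 0.00150722.
Boundary: ½(f(6) + f(21)) = ½(0.000771605 + 5.14189e-06) = 0.000388373.
Integral + boundary = 0.00189559.
k=1: B_{2}/(2)! × [f^{(1)}(21) − f^{(1)}(6)] = 1/12 × (-9.79408e-07 − (-0.000514403)) = 4.27853e-05.
Partial sum through k=1: 0.00193838.
k=2: B_{4}/(4)! × [f^{(3)}(21) − f^{(3)}(6)] = −1/720 × (-6.66264e-08 − (-0.000428669)) = -5.95282e-07.
Partial sum through k=2: 0.00193778.
k=3: B_{6}/(6)! × [f^{(5)}(21) − f^{(5)}(6)] = 1/30240 × (-8.46049e-09 − (-0.000666819)) = 2.20506e-08.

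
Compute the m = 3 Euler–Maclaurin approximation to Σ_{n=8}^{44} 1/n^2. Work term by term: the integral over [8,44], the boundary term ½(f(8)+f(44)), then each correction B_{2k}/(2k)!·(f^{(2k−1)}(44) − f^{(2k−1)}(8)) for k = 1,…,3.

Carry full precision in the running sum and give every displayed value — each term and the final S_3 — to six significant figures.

∫_8^44 1/x^2 dx evaluates to 0.102273.
½[f(8) + f(44)] = ½[0.0156250 + 0.000516529] = 0.00807076.
Running total after boundary: 0.110343.
Correction k=1: B_{2}/2! · (f^{(1)}(44) − f^{(1)}(8)) = 1/12 · (-2.34786e-05 − (-0.00390625)) = 0.000323564.
Partial sum through k=1: 0.110667.
Correction k=2: B_{4}/4! · (f^{(3)}(44) − f^{(3)}(8)) = −1/720 · (-1.45528e-07 − (-0.000732422)) = -1.01705e-06.
Partial sum through k=2: 0.110666.
Correction k=3: B_{6}/6! · (f^{(5)}(44) − f^{(5)}(8)) = 1/30240 · (-2.25509e-09 − (-0.000343323)) = 1.13532e-08.

S_3 ≈ 0.110666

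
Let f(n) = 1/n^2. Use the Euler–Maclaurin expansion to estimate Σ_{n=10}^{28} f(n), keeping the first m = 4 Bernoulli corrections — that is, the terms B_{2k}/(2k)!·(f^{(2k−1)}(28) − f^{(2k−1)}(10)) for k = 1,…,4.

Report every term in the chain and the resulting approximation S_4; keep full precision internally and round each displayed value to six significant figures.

S_4 ≈ 0.0700822

The integral term ∫_10^28 1/x^2 dx = 0.0642857.
Boundary: ½(f(10) + f(28)) = ½(0.0100000 + 0.00127551) = 0.00563776.
Running total after boundary: 0.0699235.
Correction k=1: B_{2}/2! · (f^{(1)}(28) − f^{(1)}(10)) = 1/12 · (-9.11079e-05 − (-0.00200000)) = 0.000159074.
Partial sum through k=1: 0.0700825.
Correction k=2: B_{4}/4! · (f^{(3)}(28) − f^{(3)}(10)) = −1/720 · (-1.39451e-06 − (-0.000240000)) = -3.31397e-07.
Partial sum through k=2: 0.0700822.
Correction k=3: B_{6}/6! · (f^{(5)}(28) − f^{(5)}(10)) = 1/30240 · (-5.33613e-08 − (-7.20000e-05)) = 2.37919e-09.
Partial sum through k=3: 0.0700822.
Correction k=4: B_{8}/8! · (f^{(7)}(28) − f^{(7)}(10)) = −1/1209600 · (-3.81152e-09 − (-4.03200e-05)) = -3.33302e-11.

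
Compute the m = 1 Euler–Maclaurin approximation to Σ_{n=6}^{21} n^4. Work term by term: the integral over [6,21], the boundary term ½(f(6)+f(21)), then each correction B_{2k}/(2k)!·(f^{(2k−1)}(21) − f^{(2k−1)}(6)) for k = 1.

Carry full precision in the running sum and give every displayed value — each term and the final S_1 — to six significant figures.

S_1 ≈ 916168

Integral: ∫_6^21 x^4 dx = 815265.
½[f(6) + f(21)] = ½[1296.00 + 194481] = 97888.5.
Integral + boundary = 913154.
Order-1 term: 1/12 · (37044.0 − 864.000) = 3015.00.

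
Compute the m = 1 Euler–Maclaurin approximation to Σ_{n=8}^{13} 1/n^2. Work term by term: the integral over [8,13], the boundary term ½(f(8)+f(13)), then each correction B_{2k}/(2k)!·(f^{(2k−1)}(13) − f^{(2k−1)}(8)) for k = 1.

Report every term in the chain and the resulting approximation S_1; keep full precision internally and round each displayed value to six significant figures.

The integral term ∫_8^13 1/x^2 dx = 0.0480769.
½[f(8) + f(13)] = ½[0.0156250 + 0.00591716] = 0.0107711.
Integral + boundary = 0.0588480.
Correction k=1: B_{2}/2! · (f^{(1)}(13) − f^{(1)}(8)) = 1/12 · (-0.000910332 − (-0.00390625)) = 0.000249660.

S_1 ≈ 0.0590977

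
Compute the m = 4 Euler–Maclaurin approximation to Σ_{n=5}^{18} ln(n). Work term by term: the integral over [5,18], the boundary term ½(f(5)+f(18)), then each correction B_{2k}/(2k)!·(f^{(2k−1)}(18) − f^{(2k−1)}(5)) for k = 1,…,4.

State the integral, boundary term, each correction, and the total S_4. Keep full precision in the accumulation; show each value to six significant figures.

S_4 ≈ 33.2174

The integral term ∫_5^18 ln(x) dx = 30.9795.
Endpoint term: (f(5) + f(18))/2 = (1.60944 + 2.89037)/2 = 2.24990.
Running total after boundary: 33.2294.
Order-1 term: 1/12 · (0.0555556 − 0.200000) = -0.0120370.
Partial sum through k=1: 33.2174.
Order-2 term: −1/720 · (0.000342936 − 0.0160000) = 2.17459e-05.
Partial sum through k=2: 33.2174.
Order-3 term: 1/30240 · (1.27013e-05 − 0.00768000) = -2.53548e-07.
Partial sum through k=3: 33.2174.
Order-4 term: −1/1209600 · (1.17605e-06 − 0.00921600) = 7.61808e-09.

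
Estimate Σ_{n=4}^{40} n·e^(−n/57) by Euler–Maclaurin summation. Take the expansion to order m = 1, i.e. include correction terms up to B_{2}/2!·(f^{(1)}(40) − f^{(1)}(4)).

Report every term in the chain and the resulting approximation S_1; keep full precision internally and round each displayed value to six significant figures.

The integral term ∫_4^40 x·e^(−x/57) dx = 500.557.
½[f(4) + f(40)] = ½[3.72892 + 19.8286] = 11.7788.
So far: 512.336.
k=1: B_{2}/(2)! × [f^{(1)}(40) − f^{(1)}(4)] = 1/12 × (0.147845 − 0.866811) = -0.0599138.

S_1 ≈ 512.276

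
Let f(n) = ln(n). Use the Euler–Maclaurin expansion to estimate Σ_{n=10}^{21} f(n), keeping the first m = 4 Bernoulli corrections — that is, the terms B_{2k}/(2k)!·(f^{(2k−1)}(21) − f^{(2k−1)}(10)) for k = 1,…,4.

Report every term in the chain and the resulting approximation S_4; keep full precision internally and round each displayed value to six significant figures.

S_4 ≈ 32.5783

∫_10^21 ln(x) dx evaluates to 29.9091.
Boundary: ½(f(10) + f(21)) = ½(2.30259 + 3.04452) = 2.67355.
So far: 32.5827.
Correction k=1: B_{2}/2! · (f^{(1)}(21) − f^{(1)}(10)) = 1/12 · (0.0476190 − 0.100000) = -0.00436508.
Partial sum through k=1: 32.5783.
Correction k=2: B_{4}/4! · (f^{(3)}(21) − f^{(3)}(10)) = −1/720 · (0.000215959 − 0.00200000) = 2.47783e-06.
Partial sum through k=2: 32.5783.
Correction k=3: B_{6}/6! · (f^{(5)}(21) − f^{(5)}(10)) = 1/30240 · (5.87645e-06 − 0.000240000) = -7.74218e-09.
Partial sum through k=3: 32.5783.
Correction k=4: B_{8}/8! · (f^{(7)}(21) − f^{(7)}(10)) = −1/1209600 · (3.99758e-07 − 7.20000e-05) = 5.91933e-11.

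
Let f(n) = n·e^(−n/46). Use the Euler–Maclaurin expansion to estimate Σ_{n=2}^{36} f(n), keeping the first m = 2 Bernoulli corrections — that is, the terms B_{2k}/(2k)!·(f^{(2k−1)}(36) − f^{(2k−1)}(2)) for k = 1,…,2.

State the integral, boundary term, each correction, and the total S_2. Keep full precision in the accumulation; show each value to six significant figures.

S_2 ≈ 398.574

∫_2^36 x·e^(−x/46) dx evaluates to 389.454.
½[f(2) + f(36)] = ½[1.91491 + 16.4596] = 9.18726.
Running total after boundary: 398.642.
Order-1 term: 1/12 · (0.0993939 − 0.915825) = -0.0680359.
After k=1: 398.574.
Order-2 term: −1/720 · (0.000479120 − 0.00133777) = 1.19258e-06.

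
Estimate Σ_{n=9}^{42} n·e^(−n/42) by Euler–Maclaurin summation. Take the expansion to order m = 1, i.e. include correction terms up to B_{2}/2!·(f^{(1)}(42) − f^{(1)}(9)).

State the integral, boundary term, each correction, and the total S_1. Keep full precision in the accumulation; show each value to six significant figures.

Integral: ∫_9^42 x·e^(−x/42) dx = 430.968.
Endpoint term: (f(9) + f(42))/2 = (7.26406 + 15.4509)/2 = 11.3575.
Running total after boundary: 442.325.
Correction k=1: B_{2}/2! · (f^{(1)}(42) − f^{(1)}(9)) = 1/12 · (0.00000 − 0.634164) = -0.0528470.

S_1 ≈ 442.272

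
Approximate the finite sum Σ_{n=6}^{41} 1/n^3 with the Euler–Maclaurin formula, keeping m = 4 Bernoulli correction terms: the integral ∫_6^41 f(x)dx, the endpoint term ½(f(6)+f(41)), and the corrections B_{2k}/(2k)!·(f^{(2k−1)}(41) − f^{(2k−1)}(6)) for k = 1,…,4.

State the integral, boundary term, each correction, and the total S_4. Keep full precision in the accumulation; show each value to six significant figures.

S_4 ≈ 0.0161046

∫_6^41 1/x^3 dx evaluates to 0.0135914.
Endpoint term: (f(6) + f(41))/2 = (0.00462963 + 1.45094e-05)/2 = 0.00232207.
Integral + boundary = 0.0159135.
Order-1 term: 1/12 · (-1.06166e-06 − (-0.00231481)) = 0.000192813.
Partial sum through k=1: 0.0161063.
Order-2 term: −1/720 · (-1.26313e-08 − (-0.00128601)) = -1.78610e-06.
Partial sum through k=2: 0.0161045.
Order-3 term: 1/30240 · (-3.15595e-10 − (-0.00150034)) = 4.96145e-08.
Partial sum through k=3: 0.0161046.
Order-4 term: −1/1209600 · (-1.35174e-11 − (-0.00300069)) = -2.48073e-09.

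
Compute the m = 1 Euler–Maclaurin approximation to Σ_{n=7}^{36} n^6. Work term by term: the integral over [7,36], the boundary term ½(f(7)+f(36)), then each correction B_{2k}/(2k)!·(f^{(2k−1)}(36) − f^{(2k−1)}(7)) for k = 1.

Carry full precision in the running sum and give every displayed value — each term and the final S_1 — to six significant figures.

Integral: ∫_7^36 x^6 dx = 1.11948e+10.
Boundary: ½(f(7) + f(36)) = ½(117649 + 2.17678e+09) = 1.08845e+09.
So far: 1.22832e+10.
k=1: B_{2}/(2)! × [f^{(1)}(36) − f^{(1)}(7)] = 1/12 × (3.62797e+08 − 100842) = 3.02247e+07.

S_1 ≈ 1.23134e+10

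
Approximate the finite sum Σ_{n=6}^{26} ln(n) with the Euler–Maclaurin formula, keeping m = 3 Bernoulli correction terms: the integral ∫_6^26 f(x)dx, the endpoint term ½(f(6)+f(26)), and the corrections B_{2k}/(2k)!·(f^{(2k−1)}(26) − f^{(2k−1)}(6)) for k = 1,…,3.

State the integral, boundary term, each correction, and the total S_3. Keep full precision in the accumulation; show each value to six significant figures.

S_3 ≈ 56.4742

∫_6^26 ln(x) dx evaluates to 53.9600.
Boundary: ½(f(6) + f(26)) = ½(1.79176 + 3.25810) = 2.52493.
Integral + boundary = 56.4849.
Order-1 term: 1/12 · (0.0384615 − 0.166667) = -0.0106838.
Partial sum through k=1: 56.4742.
Order-2 term: −1/720 · (0.000113792 − 0.00925926) = 1.27020e-05.
Partial sum through k=2: 56.4742.
Order-3 term: 1/30240 · (2.01997e-06 − 0.00308642) = -1.01997e-07.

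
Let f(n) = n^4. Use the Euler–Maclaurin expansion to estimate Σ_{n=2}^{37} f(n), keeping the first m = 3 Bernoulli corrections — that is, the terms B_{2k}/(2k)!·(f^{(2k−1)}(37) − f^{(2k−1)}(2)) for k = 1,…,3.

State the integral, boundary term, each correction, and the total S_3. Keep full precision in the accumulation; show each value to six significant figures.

The integral term ∫_2^37 x^4 dx = 1.38688e+07.
Endpoint term: (f(2) + f(37))/2 = (16.0000 + 1.87416e+06)/2 = 937088.
Running total after boundary: 1.48059e+07.
k=1: B_{2}/(2)! × [f^{(1)}(37) − f^{(1)}(2)] = 1/12 × (202612 − 32.0000) = 16881.7.
After k=1: 1.48228e+07.
k=2: B_{4}/(4)! × [f^{(3)}(37) − f^{(3)}(2)] = −1/720 × (888.000 − 48.0000) = -1.16667.
After k=2: 1.48228e+07.
k=3: B_{6}/(6)! × [f^{(5)}(37) − f^{(5)}(2)] = 1/30240 × (0.00000 − 0.00000) = 0.00000.

S_3 ≈ 1.48228e+07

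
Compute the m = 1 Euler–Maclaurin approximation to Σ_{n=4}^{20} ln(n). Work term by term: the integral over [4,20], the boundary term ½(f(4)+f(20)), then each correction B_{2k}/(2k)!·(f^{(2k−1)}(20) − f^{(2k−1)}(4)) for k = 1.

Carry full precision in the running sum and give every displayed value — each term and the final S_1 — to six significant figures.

∫_4^20 ln(x) dx evaluates to 38.3695.
Boundary: ½(f(4) + f(20)) = ½(1.38629 + 2.99573) = 2.19101.
Integral + boundary = 40.5605.
k=1: B_{2}/(2)! × [f^{(1)}(20) − f^{(1)}(4)] = 1/12 × (0.0500000 − 0.250000) = -0.0166667.

S_1 ≈ 40.5438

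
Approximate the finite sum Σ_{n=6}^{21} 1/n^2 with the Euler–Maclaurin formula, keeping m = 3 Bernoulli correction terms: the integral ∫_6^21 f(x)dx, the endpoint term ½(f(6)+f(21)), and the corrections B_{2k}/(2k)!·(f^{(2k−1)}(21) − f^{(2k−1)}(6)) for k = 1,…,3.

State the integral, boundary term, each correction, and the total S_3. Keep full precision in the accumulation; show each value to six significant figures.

The integral term ∫_6^21 1/x^2 dx = 0.119048.
Boundary: ½(f(6) + f(21)) = ½(0.0277778 + 0.00226757) = 0.0150227.
So far: 0.134070.
k=1: B_{2}/(2)! × [f^{(1)}(21) − f^{(1)}(6)] = 1/12 × (-0.000215959 − (-0.00925926)) = 0.000753608.
After k=1: 0.134824.
k=2: B_{4}/(4)! × [f^{(3)}(21) − f^{(3)}(6)] = −1/720 × (-5.87645e-06 − (-0.00308642)) = -4.27853e-06.
After k=2: 0.134820.
k=3: B_{6}/(6)! × [f^{(5)}(21) − f^{(5)}(6)] = 1/30240 × (-3.99758e-07 − (-0.00257202)) = 8.50402e-08.

S_3 ≈ 0.134820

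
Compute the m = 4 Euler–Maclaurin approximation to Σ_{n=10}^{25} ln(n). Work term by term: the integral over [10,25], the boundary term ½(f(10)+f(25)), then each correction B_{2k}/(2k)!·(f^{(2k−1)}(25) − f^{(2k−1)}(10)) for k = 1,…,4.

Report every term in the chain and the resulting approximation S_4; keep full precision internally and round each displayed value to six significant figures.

The integral term ∫_10^25 ln(x) dx = 42.4460.
Endpoint term: (f(10) + f(25))/2 = (2.30259 + 3.21888)/2 = 2.76073.
Integral + boundary = 45.2068.
k=1: B_{2}/(2)! × [f^{(1)}(25) − f^{(1)}(10)] = 1/12 × (0.0400000 − 0.100000) = -0.00500000.
After k=1: 45.2018.
k=2: B_{4}/(4)! × [f^{(3)}(25) − f^{(3)}(10)] = −1/720 × (0.000128000 − 0.00200000) = 2.60000e-06.
After k=2: 45.2018.
k=3: B_{6}/(6)! × [f^{(5)}(25) − f^{(5)}(10)] = 1/30240 × (2.45760e-06 − 0.000240000) = -7.85524e-09.
After k=3: 45.2018.
k=4: B_{8}/(8)! × [f^{(7)}(25) − f^{(7)}(10)] = −1/1209600 × (1.17965e-07 − 7.20000e-05) = 5.94263e-11.

S_4 ≈ 45.2018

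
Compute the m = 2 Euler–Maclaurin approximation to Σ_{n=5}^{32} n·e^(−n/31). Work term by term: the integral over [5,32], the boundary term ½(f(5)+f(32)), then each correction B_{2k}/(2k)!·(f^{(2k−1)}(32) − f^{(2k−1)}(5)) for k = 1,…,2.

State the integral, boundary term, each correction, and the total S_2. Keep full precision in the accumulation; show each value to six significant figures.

S_2 ≈ 261.871

∫_5^32 x·e^(−x/31) dx evaluates to 254.104.
½[f(5) + f(32)] = ½[4.25522 + 11.3985] = 7.82684.
So far: 261.931.
k=1: B_{2}/(2)! × [f^{(1)}(32) − f^{(1)}(5)] = 1/12 × (-0.0114904 − 0.713780) = -0.0604392.
Running total after k=1: 261.871.
k=2: B_{4}/(4)! × [f^{(3)}(32) − f^{(3)}(5)] = −1/720 × (0.000729358 − 0.00251391) = 2.47855e-06.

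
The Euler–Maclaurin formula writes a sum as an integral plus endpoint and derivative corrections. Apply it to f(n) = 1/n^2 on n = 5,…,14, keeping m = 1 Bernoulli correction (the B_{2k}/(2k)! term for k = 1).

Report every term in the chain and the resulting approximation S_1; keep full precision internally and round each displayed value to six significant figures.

S_1 ≈ 0.152395

The integral term ∫_5^14 1/x^2 dx = 0.128571.
Endpoint term: (f(5) + f(14))/2 = (0.0400000 + 0.00510204)/2 = 0.0225510.
Running total after boundary: 0.151122.
Correction k=1: B_{2}/2! · (f^{(1)}(14) − f^{(1)}(5)) = 1/12 · (-0.000728863 − (-0.0160000)) = 0.00127259.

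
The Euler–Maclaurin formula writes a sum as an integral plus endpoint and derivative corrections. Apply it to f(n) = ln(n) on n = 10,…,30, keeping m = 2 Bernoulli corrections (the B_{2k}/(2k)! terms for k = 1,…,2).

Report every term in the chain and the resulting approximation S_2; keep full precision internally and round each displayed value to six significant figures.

S_2 ≈ 61.8564

∫_10^30 ln(x) dx evaluates to 59.0101.
Endpoint term: (f(10) + f(30))/2 = (2.30259 + 3.40120)/2 = 2.85189.
Integral + boundary = 61.8620.
Correction k=1: B_{2}/2! · (f^{(1)}(30) − f^{(1)}(10)) = 1/12 · (0.0333333 − 0.100000) = -0.00555556.
Running total after k=1: 61.8564.
Correction k=2: B_{4}/4! · (f^{(3)}(30) − f^{(3)}(10)) = −1/720 · (7.40741e-05 − 0.00200000) = 2.67490e-06.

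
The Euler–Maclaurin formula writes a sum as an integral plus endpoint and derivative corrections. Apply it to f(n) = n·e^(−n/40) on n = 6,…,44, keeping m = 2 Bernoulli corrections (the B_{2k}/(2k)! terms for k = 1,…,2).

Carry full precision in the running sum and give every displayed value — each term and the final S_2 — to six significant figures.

S_2 ≈ 475.097

The integral term ∫_6^44 x·e^(−x/40) dx = 465.256.
½[f(6) + f(44)] = ½[5.16425 + 14.6463] = 9.90529.
So far: 475.161.
Correction k=1: B_{2}/2! · (f^{(1)}(44) − f^{(1)}(6)) = 1/12 · (-0.0332871 − 0.731602) = -0.0637407.
Partial sum through k=1: 475.097.
Correction k=2: B_{4}/4! · (f^{(3)}(44) − f^{(3)}(6)) = −1/720 · (0.000395284 − 0.00153314) = 1.58035e-06.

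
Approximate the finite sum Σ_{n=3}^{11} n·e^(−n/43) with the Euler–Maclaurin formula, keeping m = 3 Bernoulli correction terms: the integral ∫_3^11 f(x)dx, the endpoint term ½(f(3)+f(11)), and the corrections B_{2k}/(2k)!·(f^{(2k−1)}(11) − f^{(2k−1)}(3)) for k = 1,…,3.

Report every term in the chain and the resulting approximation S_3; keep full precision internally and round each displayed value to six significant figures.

Integral: ∫_3^11 x·e^(−x/43) dx = 46.8118.
Endpoint term: (f(3) + f(11))/2 = (2.79783 + 8.51715)/2 = 5.65749.
Integral + boundary = 52.4693.
Correction k=1: B_{2}/2! · (f^{(1)}(11) − f^{(1)}(3)) = 1/12 · (0.576213 − 0.867545) = -0.0242777.
Partial sum through k=1: 52.4450.
Correction k=2: B_{4}/4! · (f^{(3)}(11) − f^{(3)}(3)) = −1/720 · (0.00114915 − 0.00147797) = 4.56689e-07.
Partial sum through k=2: 52.4450.
Correction k=3: B_{6}/6! · (f^{(5)}(11) − f^{(5)}(3)) = 1/30240 · (1.07446e-06 − 1.34491e-06) = -8.94361e-12.

S_3 ≈ 52.4450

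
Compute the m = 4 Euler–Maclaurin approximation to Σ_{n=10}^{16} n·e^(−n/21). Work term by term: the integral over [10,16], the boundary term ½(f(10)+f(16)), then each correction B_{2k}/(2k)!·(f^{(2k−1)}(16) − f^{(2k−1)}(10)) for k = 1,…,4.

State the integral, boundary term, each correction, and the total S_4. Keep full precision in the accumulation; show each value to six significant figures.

∫_10^16 x·e^(−x/21) dx evaluates to 41.6802.
Boundary: ½(f(10) + f(16)) = ½(6.21145 + 7.46842) = 6.83994.
Running total after boundary: 48.5201.
Correction k=1: B_{2}/2! · (f^{(1)}(16) − f^{(1)}(10)) = 1/12 · (0.111137 − 0.325362) = -0.0178520.
After k=1: 48.5023.
Correction k=2: B_{4}/4! · (f^{(3)}(16) − f^{(3)}(10)) = −1/720 · (0.00236891 − 0.00355477) = 1.64702e-06.
After k=2: 48.5023.
Correction k=3: B_{6}/6! · (f^{(5)}(16) − f^{(5)}(10)) = 1/30240 · (1.01719e-05 − 1.44484e-05) = -1.41419e-10.
After k=3: 48.5023.
Correction k=4: B_{8}/8! · (f^{(7)}(16) − f^{(7)}(10)) = −1/1209600 · (3.39504e-08 − 4.72475e-08) = 1.09929e-14.

S_4 ≈ 48.5023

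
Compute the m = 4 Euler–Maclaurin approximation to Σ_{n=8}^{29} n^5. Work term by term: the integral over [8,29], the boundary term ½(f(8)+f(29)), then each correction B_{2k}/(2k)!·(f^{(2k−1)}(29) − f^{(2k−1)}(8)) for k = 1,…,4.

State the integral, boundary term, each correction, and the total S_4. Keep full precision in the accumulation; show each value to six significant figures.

S_4 ≈ 1.09658e+08

The integral term ∫_8^29 x^5 dx = 9.90935e+07.
Endpoint term: (f(8) + f(29))/2 = (32768.0 + 2.05111e+07)/2 = 1.02720e+07.
Integral + boundary = 1.09365e+08.
Correction k=1: B_{2}/2! · (f^{(1)}(29) − f^{(1)}(8)) = 1/12 · (3.53640e+06 − 20480.0) = 292994.
After k=1: 1.09658e+08.
Correction k=2: B_{4}/4! · (f^{(3)}(29) − f^{(3)}(8)) = −1/720 · (50460.0 − 3840.00) = -64.7500.
After k=2: 1.09658e+08.
Correction k=3: B_{6}/6! · (f^{(5)}(29) − f^{(5)}(8)) = 1/30240 · (120.000 − 120.000) = 0.00000.
After k=3: 1.09658e+08.
Correction k=4: B_{8}/8! · (f^{(7)}(29) − f^{(7)}(8)) = −1/1209600 · (0.00000 − 0.00000) = 0.00000.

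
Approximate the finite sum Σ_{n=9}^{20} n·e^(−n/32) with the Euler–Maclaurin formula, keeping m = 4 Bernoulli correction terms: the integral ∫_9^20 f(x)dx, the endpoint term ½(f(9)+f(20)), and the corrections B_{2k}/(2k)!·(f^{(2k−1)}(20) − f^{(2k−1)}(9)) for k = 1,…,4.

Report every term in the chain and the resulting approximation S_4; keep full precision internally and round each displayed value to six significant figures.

The integral term ∫_9^20 x·e^(−x/32) dx = 99.6745.
½[f(9) + f(20)] = ½[6.79356 + 10.7052] = 8.74939.
Integral + boundary = 108.424.
k=1: B_{2}/(2)! × [f^{(1)}(20) − f^{(1)}(9)] = 1/12 × (0.200723 − 0.542541) = -0.0284848.
After k=1: 108.395.
k=2: B_{4}/(4)! × [f^{(3)}(20) − f^{(3)}(9)] = −1/720 × (0.00124145 − 0.00200412) = 1.05926e-06.
After k=2: 108.395.
k=3: B_{6}/(6)! × [f^{(5)}(20) − f^{(5)}(9)] = 1/30240 × (2.23328e-06 − 3.39689e-06) = -3.84791e-11.
After k=3: 108.395.
k=4: B_{8}/(8)! × [f^{(7)}(20) − f^{(7)}(9)] = −1/1209600 × (3.17794e-09 − 4.72328e-09) = 1.27756e-15.

S_4 ≈ 108.395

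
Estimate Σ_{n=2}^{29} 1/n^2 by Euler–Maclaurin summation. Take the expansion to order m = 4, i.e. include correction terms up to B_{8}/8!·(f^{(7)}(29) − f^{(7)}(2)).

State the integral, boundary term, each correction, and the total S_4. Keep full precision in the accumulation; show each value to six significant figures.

Integral: ∫_2^29 1/x^2 dx = 0.465517.
½[f(2) + f(29)] = ½[0.250000 + 0.00118906] = 0.125595.
So far: 0.591112.
k=1: B_{2}/(2)! × [f^{(1)}(29) − f^{(1)}(2)] = 1/12 × (-8.20042e-05 − (-0.250000)) = 0.0208265.
After k=1: 0.611938.
k=2: B_{4}/(4)! × [f^{(3)}(29) − f^{(3)}(2)] = −1/720 × (-1.17010e-06 − (-0.750000)) = -0.00104167.
After k=2: 0.610897.
k=3: B_{6}/(6)! × [f^{(5)}(29) − f^{(5)}(2)] = 1/30240 × (-4.17394e-08 − (-5.62500)) = 0.000186012.
After k=3: 0.611083.
k=4: B_{8}/(8)! × [f^{(7)}(29) − f^{(7)}(2)] = −1/1209600 × (-2.77932e-09 − (-78.7500)) = -6.51042e-05.

S_4 ≈ 0.611018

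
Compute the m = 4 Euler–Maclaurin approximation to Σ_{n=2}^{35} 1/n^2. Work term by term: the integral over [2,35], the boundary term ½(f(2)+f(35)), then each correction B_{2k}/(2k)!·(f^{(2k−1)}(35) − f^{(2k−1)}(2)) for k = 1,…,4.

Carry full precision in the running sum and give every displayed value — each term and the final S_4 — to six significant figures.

S_4 ≈ 0.616745

Integral: ∫_2^35 1/x^2 dx = 0.471429.
Boundary: ½(f(2) + f(35)) = ½(0.250000 + 0.000816327) = 0.125408.
So far: 0.596837.
k=1: B_{2}/(2)! × [f^{(1)}(35) − f^{(1)}(2)] = 1/12 × (-4.66472e-05 − (-0.250000)) = 0.0208294.
Running total after k=1: 0.617666.
k=2: B_{4}/(4)! × [f^{(3)}(35) − f^{(3)}(2)] = −1/720 × (-4.56952e-07 − (-0.750000)) = -0.00104167.
Running total after k=2: 0.616625.
k=3: B_{6}/(6)! × [f^{(5)}(35) − f^{(5)}(2)] = 1/30240 × (-1.11907e-08 − (-5.62500)) = 0.000186012.
Running total after k=3: 0.616811.
k=4: B_{8}/(8)! × [f^{(7)}(35) − f^{(7)}(2)] = −1/1209600 × (-5.11574e-10 − (-78.7500)) = -6.51042e-05.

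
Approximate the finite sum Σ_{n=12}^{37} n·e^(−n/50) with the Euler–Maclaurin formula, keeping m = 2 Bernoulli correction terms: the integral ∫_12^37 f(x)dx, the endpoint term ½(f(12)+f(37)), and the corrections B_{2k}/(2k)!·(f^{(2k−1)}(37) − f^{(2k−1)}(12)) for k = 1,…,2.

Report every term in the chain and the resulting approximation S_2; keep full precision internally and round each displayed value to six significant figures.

S_2 ≈ 376.608

The integral term ∫_12^37 x·e^(−x/50) dx = 363.101.
Boundary: ½(f(12) + f(37)) = ½(9.43953 + 17.6532) = 13.5464.
Running total after boundary: 376.647.
k=1: B_{2}/(2)! × [f^{(1)}(37) − f^{(1)}(12)] = 1/12 × (0.124050 − 0.597837) = -0.0394823.
Partial sum through k=1: 376.608.
k=2: B_{4}/(4)! × [f^{(3)}(37) − f^{(3)}(12)] = −1/720 × (0.000431311 − 0.000868437) = 6.07120e-07.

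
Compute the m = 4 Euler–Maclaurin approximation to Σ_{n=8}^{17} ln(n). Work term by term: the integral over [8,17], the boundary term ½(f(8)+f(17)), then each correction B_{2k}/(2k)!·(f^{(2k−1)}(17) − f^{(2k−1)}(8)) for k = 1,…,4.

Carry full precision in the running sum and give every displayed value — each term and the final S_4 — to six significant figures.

The integral term ∫_8^17 ln(x) dx = 22.5291.
Endpoint term: (f(8) + f(17))/2 = (2.07944 + 2.83321)/2 = 2.45633.
So far: 24.9854.
k=1: B_{2}/(2)! × [f^{(1)}(17) − f^{(1)}(8)] = 1/12 × (0.0588235 − 0.125000) = -0.00551471.
After k=1: 24.9799.
k=2: B_{4}/(4)! × [f^{(3)}(17) − f^{(3)}(8)] = −1/720 × (0.000407083 − 0.00390625) = 4.85995e-06.
After k=2: 24.9799.
k=3: B_{6}/(6)! × [f^{(5)}(17) − f^{(5)}(8)] = 1/30240 × (1.69031e-05 − 0.000732422) = -2.36613e-08.
After k=3: 24.9799.
k=4: B_{8}/(8)! × [f^{(7)}(17) − f^{(7)}(8)] = −1/1209600 × (1.75465e-06 − 0.000343323) = 2.82381e-10.

S_4 ≈ 24.9799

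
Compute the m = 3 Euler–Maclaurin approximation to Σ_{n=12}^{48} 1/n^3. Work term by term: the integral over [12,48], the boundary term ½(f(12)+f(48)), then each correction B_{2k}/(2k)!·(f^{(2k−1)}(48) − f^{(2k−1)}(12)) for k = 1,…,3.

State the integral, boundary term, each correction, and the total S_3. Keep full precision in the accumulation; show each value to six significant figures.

S_3 ≈ 0.00356106

The integral term ∫_12^48 1/x^3 dx = 0.00325521.
Endpoint term: (f(12) + f(48))/2 = (0.000578704 + 9.04225e-06)/2 = 0.000293873.
Integral + boundary = 0.00354908.
k=1: B_{2}/(2)! × [f^{(1)}(48) − f^{(1)}(12)] = 1/12 × (-5.65140e-07 − (-0.000144676)) = 1.20092e-05.
After k=1: 0.00356109.
k=2: B_{4}/(4)! × [f^{(3)}(48) − f^{(3)}(12)] = −1/720 × (-4.90573e-09 − (-2.00939e-05)) = -2.79014e-08.
After k=2: 0.00356106.
k=3: B_{6}/(6)! × [f^{(5)}(48) − f^{(5)}(12)] = 1/30240 × (-8.94274e-11 − (-5.86071e-06)) = 1.93804e-10.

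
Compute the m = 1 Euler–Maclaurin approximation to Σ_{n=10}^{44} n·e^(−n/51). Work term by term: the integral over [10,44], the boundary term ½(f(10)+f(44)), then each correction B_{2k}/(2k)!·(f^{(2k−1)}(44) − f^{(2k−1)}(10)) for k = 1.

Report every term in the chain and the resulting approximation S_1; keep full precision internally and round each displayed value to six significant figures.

S_1 ≈ 525.823

The integral term ∫_10^44 x·e^(−x/51) dx = 512.480.
Boundary: ½(f(10) + f(44)) = ½(8.21948 + 18.5681) = 13.3938.
Integral + boundary = 525.873.
k=1: B_{2}/(2)! × [f^{(1)}(44) − f^{(1)}(10)] = 1/12 × (0.0579219 − 0.660782) = -0.0502383.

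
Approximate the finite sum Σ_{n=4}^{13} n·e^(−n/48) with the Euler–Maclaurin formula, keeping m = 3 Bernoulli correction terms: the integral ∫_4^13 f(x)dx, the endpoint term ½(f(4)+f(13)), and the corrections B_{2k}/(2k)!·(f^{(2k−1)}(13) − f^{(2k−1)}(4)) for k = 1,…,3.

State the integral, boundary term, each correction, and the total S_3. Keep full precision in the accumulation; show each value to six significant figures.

∫_4^13 x·e^(−x/48) dx evaluates to 63.1176.
Boundary: ½(f(4) + f(13)) = ½(3.68018 + 9.91567) = 6.79792.
Running total after boundary: 69.9155.
Order-1 term: 1/12 · (0.556167 − 0.843374) = -0.0239339.
Partial sum through k=1: 69.8916.
Order-2 term: −1/720 · (0.000903496 − 0.00116470) = 3.62780e-07.
Partial sum through k=2: 69.8916.
Order-3 term: 1/30240 · (6.79514e-07 − 8.52147e-07) = -5.70878e-12.

S_3 ≈ 69.8916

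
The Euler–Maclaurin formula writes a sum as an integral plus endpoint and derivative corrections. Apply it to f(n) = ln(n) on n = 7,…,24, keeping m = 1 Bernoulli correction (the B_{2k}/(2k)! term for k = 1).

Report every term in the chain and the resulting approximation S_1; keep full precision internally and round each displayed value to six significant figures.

S_1 ≈ 48.2055

The integral term ∫_7^24 ln(x) dx = 45.6519.
Boundary: ½(f(7) + f(24)) = ½(1.94591 + 3.17805) = 2.56198.
Running total after boundary: 48.2139.
Order-1 term: 1/12 · (0.0416667 − 0.142857) = -0.00843254.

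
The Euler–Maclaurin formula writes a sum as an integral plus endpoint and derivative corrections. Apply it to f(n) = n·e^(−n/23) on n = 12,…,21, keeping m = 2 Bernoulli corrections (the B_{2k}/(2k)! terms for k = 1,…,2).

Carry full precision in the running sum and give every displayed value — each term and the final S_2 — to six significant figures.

S_2 ≈ 79.3947

The integral term ∫_12^21 x·e^(−x/23) dx = 71.6408.
½[f(12) + f(21)] = ½[7.12185 + 8.42732] = 7.77459.
Integral + boundary = 79.4154.
k=1: B_{2}/(2)! × [f^{(1)}(21) − f^{(1)}(12)] = 1/12 × (0.0348957 − 0.283842) = -0.0207455.
After k=1: 79.3947.
k=2: B_{4}/(4)! × [f^{(3)}(21) − f^{(3)}(12)] = −1/720 × (0.00158317 − 0.00278037) = 1.66278e-06.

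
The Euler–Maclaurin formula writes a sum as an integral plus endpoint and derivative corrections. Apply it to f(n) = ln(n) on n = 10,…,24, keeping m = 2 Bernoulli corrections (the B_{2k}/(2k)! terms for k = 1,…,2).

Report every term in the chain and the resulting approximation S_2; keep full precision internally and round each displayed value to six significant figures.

S_2 ≈ 41.9829

The integral term ∫_10^24 ln(x) dx = 39.2474.
Boundary: ½(f(10) + f(24)) = ½(2.30259 + 3.17805) = 2.74032.
Integral + boundary = 41.9878.
Correction k=1: B_{2}/2! · (f^{(1)}(24) − f^{(1)}(10)) = 1/12 · (0.0416667 − 0.100000) = -0.00486111.
Running total after k=1: 41.9829.
Correction k=2: B_{4}/4! · (f^{(3)}(24) − f^{(3)}(10)) = −1/720 · (0.000144676 − 0.00200000) = 2.57684e-06.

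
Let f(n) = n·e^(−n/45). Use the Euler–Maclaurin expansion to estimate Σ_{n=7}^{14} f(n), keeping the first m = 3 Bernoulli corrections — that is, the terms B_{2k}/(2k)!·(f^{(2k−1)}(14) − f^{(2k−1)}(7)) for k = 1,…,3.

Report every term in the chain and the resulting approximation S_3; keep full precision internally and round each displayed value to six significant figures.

The integral term ∫_7^14 x·e^(−x/45) dx = 57.7593.
½[f(7) + f(14)] = ½[5.99158 + 10.2569] = 8.12422.
Integral + boundary = 65.8835.
Order-1 term: 1/12 · (0.504702 − 0.722793) = -0.0181743.
After k=1: 65.8653.
Order-2 term: −1/720 · (0.000972823 − 0.00120231) = 3.18728e-07.
After k=2: 65.8653.
Order-3 term: 1/30240 · (8.37734e-07 − 1.01120e-06) = -5.73631e-12.

S_3 ≈ 65.8653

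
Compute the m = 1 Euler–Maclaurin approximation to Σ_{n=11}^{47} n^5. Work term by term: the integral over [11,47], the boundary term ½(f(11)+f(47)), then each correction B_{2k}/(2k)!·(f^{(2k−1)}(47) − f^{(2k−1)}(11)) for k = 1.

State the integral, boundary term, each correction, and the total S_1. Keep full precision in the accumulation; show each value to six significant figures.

∫_11^47 x^5 dx evaluates to 1.79624e+09.
Endpoint term: (f(11) + f(47))/2 = (161051 + 2.29345e+08)/2 = 1.14753e+08.
Running total after boundary: 1.91099e+09.
k=1: B_{2}/(2)! × [f^{(1)}(47) − f^{(1)}(11)] = 1/12 × (2.43984e+07 − 73205.0) = 2.02710e+06.

S_1 ≈ 1.91302e+09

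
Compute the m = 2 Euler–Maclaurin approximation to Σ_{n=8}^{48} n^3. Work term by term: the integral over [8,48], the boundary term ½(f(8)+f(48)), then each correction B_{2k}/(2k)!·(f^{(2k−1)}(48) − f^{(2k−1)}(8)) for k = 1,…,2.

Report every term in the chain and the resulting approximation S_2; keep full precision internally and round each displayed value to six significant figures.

S_2 ≈ 1.38219e+06

The integral term ∫_8^48 x^3 dx = 1.32608e+06.
½[f(8) + f(48)] = ½[512.000 + 110592] = 55552.0.
Running total after boundary: 1.38163e+06.
Correction k=1: B_{2}/2! · (f^{(1)}(48) − f^{(1)}(8)) = 1/12 · (6912.00 − 192.000) = 560.000.
Partial sum through k=1: 1.38219e+06.
Correction k=2: B_{4}/4! · (f^{(3)}(48) − f^{(3)}(8)) = −1/720 · (6.00000 − 6.00000) = 0.00000.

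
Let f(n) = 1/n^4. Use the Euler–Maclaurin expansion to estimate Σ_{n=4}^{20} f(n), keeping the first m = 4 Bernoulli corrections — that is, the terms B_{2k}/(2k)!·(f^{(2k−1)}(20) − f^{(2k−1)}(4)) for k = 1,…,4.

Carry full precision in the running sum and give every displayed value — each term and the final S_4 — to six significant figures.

The integral term ∫_4^20 1/x^4 dx = 0.00516667.
Boundary: ½(f(4) + f(20)) = ½(0.00390625 + 6.25000e-06) = 0.00195625.
So far: 0.00712292.
k=1: B_{2}/(2)! × [f^{(1)}(20) − f^{(1)}(4)] = 1/12 × (-1.25000e-06 − (-0.00390625)) = 0.000325417.
After k=1: 0.00744833.
k=2: B_{4}/(4)! × [f^{(3)}(20) − f^{(3)}(4)] = −1/720 × (-9.37500e-08 − (-0.00732422)) = -1.01724e-05.
After k=2: 0.00743816.
k=3: B_{6}/(6)! × [f^{(5)}(20) − f^{(5)}(4)] = 1/30240 × (-1.31250e-08 − (-0.0256348)) = 8.47710e-07.
After k=3: 0.00743901.
k=4: B_{8}/(8)! × [f^{(7)}(20) − f^{(7)}(4)] = −1/1209600 × (-2.95313e-09 − (-0.144196)) = -1.19209e-07.

S_4 ≈ 0.00743889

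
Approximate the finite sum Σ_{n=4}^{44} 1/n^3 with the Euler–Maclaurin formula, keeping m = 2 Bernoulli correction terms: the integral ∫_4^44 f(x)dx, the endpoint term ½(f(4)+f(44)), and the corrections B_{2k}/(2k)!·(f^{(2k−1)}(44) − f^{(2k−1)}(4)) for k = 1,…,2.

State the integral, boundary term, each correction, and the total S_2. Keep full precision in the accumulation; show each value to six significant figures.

Integral: ∫_4^44 1/x^3 dx = 0.0309917.
Endpoint term: (f(4) + f(44))/2 = (0.0156250 + 1.17393e-05)/2 = 0.00781837.
Integral + boundary = 0.0388101.
k=1: B_{2}/(2)! × [f^{(1)}(44) − f^{(1)}(4)] = 1/12 × (-8.00406e-07 − (-0.0117188)) = 0.000976496.
After k=1: 0.0397866.
k=2: B_{4}/(4)! × [f^{(3)}(44) − f^{(3)}(4)] = −1/720 × (-8.26866e-09 − (-0.0146484)) = -2.03450e-05.

S_2 ≈ 0.0397663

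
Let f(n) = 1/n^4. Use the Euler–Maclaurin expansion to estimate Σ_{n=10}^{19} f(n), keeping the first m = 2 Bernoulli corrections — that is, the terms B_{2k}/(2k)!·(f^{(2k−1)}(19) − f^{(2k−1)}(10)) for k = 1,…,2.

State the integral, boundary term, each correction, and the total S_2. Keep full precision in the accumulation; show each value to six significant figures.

∫_10^19 1/x^4 dx evaluates to 0.000284735.
Boundary: ½(f(10) + f(19)) = ½(0.000100000 + 7.67336e-06) = 5.38367e-05.
Running total after boundary: 0.000338572.
Correction k=1: B_{2}/2! · (f^{(1)}(19) − f^{(1)}(10)) = 1/12 · (-1.61544e-06 − (-4.00000e-05)) = 3.19871e-06.
Partial sum through k=1: 0.000341771.
Correction k=2: B_{4}/4! · (f^{(3)}(19) − f^{(3)}(10)) = −1/720 · (-1.34247e-07 − (-1.20000e-05)) = -1.64802e-08.

S_2 ≈ 0.000341754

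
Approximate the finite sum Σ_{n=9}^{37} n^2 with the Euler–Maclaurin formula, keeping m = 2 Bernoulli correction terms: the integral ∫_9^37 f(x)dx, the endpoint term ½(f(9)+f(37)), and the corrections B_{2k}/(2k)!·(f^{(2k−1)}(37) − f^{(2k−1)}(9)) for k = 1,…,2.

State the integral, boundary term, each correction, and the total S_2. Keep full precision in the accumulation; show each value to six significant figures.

Integral: ∫_9^37 x^2 dx = 16641.3.
Endpoint term: (f(9) + f(37))/2 = (81.0000 + 1369.00)/2 = 725.000.
So far: 17366.3.
Correction k=1: B_{2}/2! · (f^{(1)}(37) − f^{(1)}(9)) = 1/12 · (74.0000 − 18.0000) = 4.66667.
Running total after k=1: 17371.0.
Correction k=2: B_{4}/4! · (f^{(3)}(37) − f^{(3)}(9)) = −1/720 · (0.00000 − 0.00000) = 0.00000.

S_2 ≈ 17371.0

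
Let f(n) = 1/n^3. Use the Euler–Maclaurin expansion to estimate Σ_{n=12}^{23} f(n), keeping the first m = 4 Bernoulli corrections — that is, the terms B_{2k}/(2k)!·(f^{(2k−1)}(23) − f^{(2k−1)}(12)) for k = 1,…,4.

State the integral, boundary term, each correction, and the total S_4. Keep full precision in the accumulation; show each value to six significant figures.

The integral term ∫_12^23 1/x^3 dx = 0.00252704.
½[f(12) + f(23)] = ½[0.000578704 + 8.21895e-05] = 0.000330447.
Running total after boundary: 0.00285749.
Correction k=1: B_{2}/2! · (f^{(1)}(23) − f^{(1)}(12)) = 1/12 · (-1.07204e-05 − (-0.000144676)) = 1.11630e-05.
Partial sum through k=1: 0.00286865.
Correction k=2: B_{4}/4! · (f^{(3)}(23) − f^{(3)}(12)) = −1/720 · (-4.05307e-07 − (-2.00939e-05)) = -2.73452e-08.
Partial sum through k=2: 0.00286862.
Correction k=3: B_{6}/6! · (f^{(5)}(23) − f^{(5)}(12)) = 1/30240 · (-3.21794e-08 − (-5.86071e-06)) = 1.92743e-10.
Partial sum through k=3: 0.00286863.
Correction k=4: B_{8}/8! · (f^{(7)}(23) − f^{(7)}(12)) = −1/1209600 · (-4.37980e-09 − (-2.93036e-06)) = -2.41896e-12.

S_4 ≈ 0.00286863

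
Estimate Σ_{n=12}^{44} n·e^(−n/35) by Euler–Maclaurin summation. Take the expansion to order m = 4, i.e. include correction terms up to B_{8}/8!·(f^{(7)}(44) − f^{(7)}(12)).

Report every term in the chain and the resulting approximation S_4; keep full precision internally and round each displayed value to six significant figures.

S_4 ≈ 391.446

The integral term ∫_12^44 x·e^(−x/35) dx = 380.974.
Boundary: ½(f(12) + f(44)) = ½(8.51688 + 12.5165) = 10.5167.
Running total after boundary: 391.491.
Correction k=1: B_{2}/2! · (f^{(1)}(44) − f^{(1)}(12)) = 1/12 · (-0.0731483 − 0.466400) = -0.0449624.
After k=1: 391.446.
Correction k=2: B_{4}/4! · (f^{(3)}(44) − f^{(3)}(12)) = −1/720 · (0.000404721 − 0.00153949) = 1.57607e-06.
After k=2: 391.446.
Correction k=3: B_{6}/6! · (f^{(5)}(44) − f^{(5)}(12)) = 1/30240 · (7.09514e-07 − 2.20265e-06) = -4.93764e-11.
After k=3: 391.446.
Correction k=4: B_{8}/8! · (f^{(7)}(44) − f^{(7)}(12)) = −1/1209600 · (8.88688e-10 − 2.57027e-09) = 1.39020e-15.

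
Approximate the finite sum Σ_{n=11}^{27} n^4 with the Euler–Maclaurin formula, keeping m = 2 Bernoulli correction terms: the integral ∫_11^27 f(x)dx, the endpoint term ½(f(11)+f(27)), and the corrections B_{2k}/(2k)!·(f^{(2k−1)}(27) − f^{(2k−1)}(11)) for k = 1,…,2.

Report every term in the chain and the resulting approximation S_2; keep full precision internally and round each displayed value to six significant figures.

∫_11^27 x^4 dx evaluates to 2.83757e+06.
Endpoint term: (f(11) + f(27))/2 = (14641.0 + 531441)/2 = 273041.
Running total after boundary: 3.11061e+06.
Correction k=1: B_{2}/2! · (f^{(1)}(27) − f^{(1)}(11)) = 1/12 · (78732.0 − 5324.00) = 6117.33.
Running total after k=1: 3.11673e+06.
Correction k=2: B_{4}/4! · (f^{(3)}(27) − f^{(3)}(11)) = −1/720 · (648.000 − 264.000) = -0.533333.

S_2 ≈ 3.11673e+06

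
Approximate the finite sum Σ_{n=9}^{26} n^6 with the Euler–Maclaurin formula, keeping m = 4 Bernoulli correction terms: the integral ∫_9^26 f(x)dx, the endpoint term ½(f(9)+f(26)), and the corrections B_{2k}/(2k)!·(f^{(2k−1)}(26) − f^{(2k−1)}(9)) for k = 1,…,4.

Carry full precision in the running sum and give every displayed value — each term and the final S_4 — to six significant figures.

Integral: ∫_9^26 x^6 dx = 1.14672e+09.
Endpoint term: (f(9) + f(26))/2 = (531441 + 3.08916e+08)/2 = 1.54724e+08.
Integral + boundary = 1.30144e+09.
k=1: B_{2}/(2)! × [f^{(1)}(26) − f^{(1)}(9)] = 1/12 × (7.12883e+07 − 354294) = 5.91116e+06.
After k=1: 1.30735e+09.
k=2: B_{4}/(4)! × [f^{(3)}(26) − f^{(3)}(9)] = −1/720 × (2.10912e+06 − 87480.0) = -2807.83.
After k=2: 1.30735e+09.
k=3: B_{6}/(6)! × [f^{(5)}(26) − f^{(5)}(9)] = 1/30240 × (18720.0 − 6480.00) = 0.404762.
After k=3: 1.30735e+09.
k=4: B_{8}/(8)! × [f^{(7)}(26) − f^{(7)}(9)] = −1/1209600 × (0.00000 − 0.00000) = 0.00000.

S_4 ≈ 1.30735e+09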